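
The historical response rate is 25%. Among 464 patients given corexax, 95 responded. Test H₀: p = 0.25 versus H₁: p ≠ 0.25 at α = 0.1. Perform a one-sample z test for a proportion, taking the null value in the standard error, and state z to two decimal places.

p̂ = 95/464 = 0.2047.
Standard error under H₀: √(0.25×0.75/464) = 0.0201.
z = (0.2047 − 0.25)/0.0201 = -0.0453/0.0201 = -2.25.
Two-sided p-value ≈ 2·Φ(−2.251) = 0.0244. With α = 0.1, reject H₀.

z = -2.25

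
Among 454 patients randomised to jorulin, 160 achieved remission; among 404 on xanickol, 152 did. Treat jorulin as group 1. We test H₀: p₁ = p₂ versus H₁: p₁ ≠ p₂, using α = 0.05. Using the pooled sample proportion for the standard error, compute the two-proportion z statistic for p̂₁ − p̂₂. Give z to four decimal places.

p̂₁ = 160/454 = 0.352423, p̂₂ = 152/404 = 0.376238.
Pooled p̂ = (160+152)/(454+404) = 312/858 = 0.363636.
SE = √(p̂(1−p̂)(1/n₁+1/n₂)) = √(0.363636·0.636364·0.00467789) = √(0.00108249) = 0.032901.
z = (0.352423 − 0.376238)/0.032901 = -0.023815/0.032901 = -0.7238.
p-value = 2·P(Z > 0.724) ≈ 0.4692; since p > α = 0.05, fail to reject H₀.

z = -0.7238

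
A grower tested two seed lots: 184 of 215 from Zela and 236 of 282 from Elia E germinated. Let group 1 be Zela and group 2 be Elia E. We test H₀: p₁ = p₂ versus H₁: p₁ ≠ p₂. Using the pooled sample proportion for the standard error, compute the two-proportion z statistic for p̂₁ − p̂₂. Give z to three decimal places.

p̂₁ = 184/215 ≈ 0.85581, p̂₂ = 236/282 ≈ 0.83688.
Pooled p̂ = (184+236)/(215+282) = 420/497 = 0.84507.
SE = √(p̂(1−p̂)(1/n₁+1/n₂)) = √(0.84507·0.15493·0.00819726) = √(0.00107324) = 0.03276.
z = (0.85581 − 0.83688)/0.03276 = 0.01893/0.03276 = 0.578.
Two-sided p-value ≈ 2·Φ(−0.578) = 0.5633.

z = 0.578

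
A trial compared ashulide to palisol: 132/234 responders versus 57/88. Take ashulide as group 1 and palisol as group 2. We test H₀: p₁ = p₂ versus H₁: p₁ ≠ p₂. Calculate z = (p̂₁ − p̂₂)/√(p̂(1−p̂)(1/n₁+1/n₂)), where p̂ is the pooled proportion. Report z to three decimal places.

p̂₁ = 132/234 ≈ 0.56410, p̂₂ = 57/88 ≈ 0.64773.
Pooled p̂ = (132+57)/(234+88) = 189/322 = 0.58696.
SE = √(0.242439 × 0.0156371) = 0.06157.
z = (0.56410 − 0.64773)/0.06157 = -0.08363/0.06157 = -1.358.
Two-sided p-value ≈ 2·Φ(−1.358) = 0.1744.

z = -1.358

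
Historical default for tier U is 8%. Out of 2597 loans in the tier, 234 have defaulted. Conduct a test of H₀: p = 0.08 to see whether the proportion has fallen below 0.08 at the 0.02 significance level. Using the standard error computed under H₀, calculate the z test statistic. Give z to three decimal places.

p̂ = 234/2597 ≈ 0.09010.
Under H₀, SE = √(0.08·0.92/2597) = √(2.83404e-05) = 0.00532.
z = (0.09010 − 0.08)/0.00532 = 0.01010/0.00532 = 1.898.
p-value = P(Z < 1.898) ≈ 0.9711, so at α = 0.02 we fail to reject H₀.

z = 1.898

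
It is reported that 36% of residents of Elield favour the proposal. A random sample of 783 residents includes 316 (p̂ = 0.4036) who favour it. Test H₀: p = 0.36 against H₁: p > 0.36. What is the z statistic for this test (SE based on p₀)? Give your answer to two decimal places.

p̂ = 316/783 ≈ 0.40358.
Under H₀, SE = √(0.36·0.64/783) = √(0.000294253) = 0.01715.
z = (0.40358 − 0.36)/0.01715 = 0.04358/0.01715 = 2.54.
p-value = P(Z > 2.540) ≈ 0.0055.

z = 2.54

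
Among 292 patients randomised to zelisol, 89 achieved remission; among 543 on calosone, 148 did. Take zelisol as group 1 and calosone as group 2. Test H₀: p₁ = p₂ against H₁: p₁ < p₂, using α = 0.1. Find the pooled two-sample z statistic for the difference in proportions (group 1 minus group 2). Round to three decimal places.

p̂₁ = 89/292 = 0.30479, p̂₂ = 148/543 = 0.27256.
Pooled p̂ = (89+148)/(292+543) = 237/835 = 0.28383.
SE = √(0.203272 × 0.00526628) = 0.03272.
z = (0.30479 − 0.27256)/0.03272 = 0.03223/0.03272 = 0.985.
p-value = P(Z < 0.985) ≈ 0.8377; since p > α = 0.1, fail to reject H₀.

z = 0.985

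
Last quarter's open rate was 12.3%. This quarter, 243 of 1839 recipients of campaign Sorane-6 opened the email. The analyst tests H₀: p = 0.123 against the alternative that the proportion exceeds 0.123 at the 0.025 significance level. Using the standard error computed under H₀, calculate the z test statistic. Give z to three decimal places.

p̂ = 243/1839 ≈ 0.13214.
Under H₀, SE = √(0.123·0.877/1839) = √(5.86574e-05) = 0.00766.
z = (0.13214 − 0.123)/0.00766 = 0.00914/0.00766 = 1.193.
p-value = P(Z > 1.193) ≈ 0.1164. With α = 0.025, fail to reject H₀.

z = 1.193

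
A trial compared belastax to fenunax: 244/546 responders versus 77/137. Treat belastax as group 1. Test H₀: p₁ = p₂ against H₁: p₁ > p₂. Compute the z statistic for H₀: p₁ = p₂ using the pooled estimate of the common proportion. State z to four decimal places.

z = -2.4146

p̂₁ = 244/546 = 0.4468864, p̂₂ = 77/137 = 0.5620438.
Pooled p̂ = (244+77)/(546+137) = 321/683 = 0.4699854.
SE = √(p̂(1−p̂)(1/n₁+1/n₂)) = √(0.4699854·0.5300146·0.00913077) = √(0.00227447) = 0.0476914.
z = (0.4468864 − 0.5620438)/0.0476914 = -0.1151574/0.0476914 = -2.4146.
p-value = P(Z > -2.415) ≈ 0.9921.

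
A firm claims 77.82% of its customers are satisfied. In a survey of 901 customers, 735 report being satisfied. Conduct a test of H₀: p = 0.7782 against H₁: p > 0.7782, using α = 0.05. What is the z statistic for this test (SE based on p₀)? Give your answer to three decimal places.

z = 2.714

p̂ = 735/901 ≈ 0.81576.
Standard error under H₀: √(0.7782×0.2218/901) = 0.01384.
z = (0.81576 − 0.7782)/0.01384 = 0.03756/0.01384 = 2.714.
p-value = P(Z > 2.714) ≈ 0.0033. With α = 0.05, reject H₀.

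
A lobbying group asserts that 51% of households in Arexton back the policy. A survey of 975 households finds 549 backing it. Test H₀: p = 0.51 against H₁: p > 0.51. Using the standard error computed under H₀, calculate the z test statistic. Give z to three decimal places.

z = 3.315

p̂ = 549/975 ≈ 0.56308.
Under H₀, SE = √(0.51·0.49/975) = √(0.000256308) = 0.01601.
z = (0.56308 − 0.51)/0.01601 = 0.05308/0.01601 = 3.315.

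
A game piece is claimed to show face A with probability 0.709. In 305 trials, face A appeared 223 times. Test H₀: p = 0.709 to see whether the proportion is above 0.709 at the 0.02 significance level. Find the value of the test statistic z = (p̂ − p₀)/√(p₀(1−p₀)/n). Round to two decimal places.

p̂ = 223/305 ≈ 0.7311.
SE = √(p₀(1−p₀)/n) = √(0.20632/305) = 0.0260.
z = (0.7311 − 0.709)/0.0260 = 0.0221/0.0260 = 0.85.
p-value = P(Z > 0.852) ≈ 0.1972. With α = 0.02, fail to reject H₀.

z = 0.85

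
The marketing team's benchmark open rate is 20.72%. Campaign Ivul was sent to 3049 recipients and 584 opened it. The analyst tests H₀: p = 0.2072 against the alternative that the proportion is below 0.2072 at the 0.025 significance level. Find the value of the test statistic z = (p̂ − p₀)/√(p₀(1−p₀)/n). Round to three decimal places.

p̂ = 584/3049 ≈ 0.19154.
Under H₀, SE = √(0.2072·0.7928/3049) = √(5.38761e-05) = 0.00734.
z = (0.19154 − 0.2072)/0.00734 = -0.01566/0.00734 = -2.134.
p-value = P(Z < -2.134) ≈ 0.0164; since p < α = 0.025, reject H₀.

z = -2.134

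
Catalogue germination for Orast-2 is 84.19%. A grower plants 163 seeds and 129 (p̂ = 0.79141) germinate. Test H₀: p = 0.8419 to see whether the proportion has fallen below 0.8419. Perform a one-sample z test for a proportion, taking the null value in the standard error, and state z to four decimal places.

z = -1.7668

p̂ = 129/163 ≈ 0.791411.
Standard error under H₀: √(0.8419×0.1581/163) = 0.028576.
z = (0.791411 − 0.8419)/0.028576 = -0.050489/0.028576 = -1.7668.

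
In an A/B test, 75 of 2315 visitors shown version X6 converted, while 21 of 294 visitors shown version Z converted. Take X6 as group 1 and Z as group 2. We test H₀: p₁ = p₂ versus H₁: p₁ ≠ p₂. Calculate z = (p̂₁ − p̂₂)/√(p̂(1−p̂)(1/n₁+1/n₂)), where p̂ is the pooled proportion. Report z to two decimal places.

z = -3.35

p̂₁ = 75/2315 ≈ 0.03240, p̂₂ = 21/294 ≈ 0.07143.
Pooled p̂ = (75+21)/(2315+294) = 96/2609 = 0.03680.
SE = √(p̂(1−p̂)(1/n₁+1/n₂)) = √(0.03680·0.96320·0.00383333) = √(0.00013586) = 0.01166.
z = (0.03240 − 0.07143)/0.01166 = -0.03903/0.01166 = -3.35.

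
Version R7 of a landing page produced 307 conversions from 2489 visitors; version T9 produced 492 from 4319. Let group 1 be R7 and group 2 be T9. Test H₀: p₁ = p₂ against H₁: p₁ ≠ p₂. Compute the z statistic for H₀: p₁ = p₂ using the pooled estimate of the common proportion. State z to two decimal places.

p̂₁ = 307/2489 ≈ 0.1233, p̂₂ = 492/4319 ≈ 0.1139.
Pooled p̂ = (307+492)/(2489+4319) = 799/6808 = 0.1174.
SE = √(0.103588 × 0.000633303) = 0.0081.
z = (0.1233 − 0.1139)/0.0081 = 0.0094/0.0081 = 1.16.
p-value = 2·P(Z > 1.164) ≈ 0.2444.

z = 1.16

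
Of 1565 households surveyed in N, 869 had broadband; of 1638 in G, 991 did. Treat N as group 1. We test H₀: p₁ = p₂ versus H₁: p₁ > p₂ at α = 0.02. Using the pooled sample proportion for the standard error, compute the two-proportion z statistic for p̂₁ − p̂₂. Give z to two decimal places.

p̂₁ = 869/1565 = 0.55527, p̂₂ = 991/1638 = 0.60501.
Pooled p̂ = (869+991)/(1565+1638) = 1860/3203 = 0.58071.
SE = √(p̂(1−p̂)(1/n₁+1/n₂)) = √(0.58071·0.41929·0.00124948) = √(0.000304231) = 0.01744.
z = (0.55527 − 0.60501)/0.01744 = -0.04974/0.01744 = -2.85.
p-value = P(Z > -2.851) ≈ 0.9978; since p > α = 0.02, fail to reject H₀.

z = -2.85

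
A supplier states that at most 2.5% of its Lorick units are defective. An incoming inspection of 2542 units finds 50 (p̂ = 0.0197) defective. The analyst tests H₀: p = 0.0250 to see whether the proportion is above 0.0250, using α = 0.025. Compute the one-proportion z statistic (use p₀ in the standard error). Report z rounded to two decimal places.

z = -1.72

p̂ = 50/2542 ≈ 0.01967.
Under H₀, SE = √(0.025·0.975/2542) = √(9.58891e-06) = 0.00310.
z = (0.01967 − 0.025)/0.00310 = -0.00533/0.00310 = -1.72.
p-value = P(Z > -1.721) ≈ 0.9574; since p > α = 0.025, fail to reject H₀.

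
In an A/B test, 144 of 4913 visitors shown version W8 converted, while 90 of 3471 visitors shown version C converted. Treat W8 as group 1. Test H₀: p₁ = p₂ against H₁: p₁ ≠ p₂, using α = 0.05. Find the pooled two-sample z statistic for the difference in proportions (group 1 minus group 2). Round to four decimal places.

p̂₁ = 144/4913 = 0.0293100, p̂₂ = 90/3471 = 0.0259291.
Pooled p̂ = (144+90)/(4913+3471) = 234/8384 = 0.0279103.
SE = √(p̂(1−p̂)(1/n₁+1/n₂)) = √(0.0279103·0.9720897·0.000491643) = √(1.33389e-05) = 0.0036522.
z = (0.0293100 − 0.0259291)/0.0036522 = 0.0033809/0.0036522 = 0.9257.
Two-sided p-value ≈ 2·Φ(−0.926) = 0.3546; since p > α = 0.05, fail to reject H₀.

z = 0.9257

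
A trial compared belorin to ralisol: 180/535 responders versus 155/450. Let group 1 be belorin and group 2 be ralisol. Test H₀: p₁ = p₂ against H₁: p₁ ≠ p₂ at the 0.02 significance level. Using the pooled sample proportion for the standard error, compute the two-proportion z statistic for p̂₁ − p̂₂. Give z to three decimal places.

z = -0.264

p̂₁ = 180/535 = 0.33645, p̂₂ = 155/450 = 0.34444.
Pooled p̂ = (180+155)/(535+450) = 335/985 = 0.34010.
SE = √(0.224432 × 0.00409138) = 0.03030.
z = (0.33645 − 0.34444)/0.03030 = -0.00799/0.03030 = -0.264.
p-value = 2·P(Z > 0.264) ≈ 0.7919; since p > α = 0.02, fail to reject H₀.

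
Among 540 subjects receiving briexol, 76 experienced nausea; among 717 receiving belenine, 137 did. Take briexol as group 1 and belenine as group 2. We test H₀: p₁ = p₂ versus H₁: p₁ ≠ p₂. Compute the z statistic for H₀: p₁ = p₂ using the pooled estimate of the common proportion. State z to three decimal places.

z = -2.355

p̂₁ = 76/540 ≈ 0.140741, p̂₂ = 137/717 ≈ 0.191074.
Pooled p̂ = (76+137)/(540+717) = 213/1257 = 0.169451.
SE = √(p̂(1−p̂)(1/n₁+1/n₂)) = √(0.169451·0.830549·0.00324655) = √(0.000456911) = 0.021375.
z = (0.140741 − 0.191074)/0.021375 = -0.050333/0.021375 = -2.355.
p-value = 2·P(Z > 2.355) ≈ 0.0185.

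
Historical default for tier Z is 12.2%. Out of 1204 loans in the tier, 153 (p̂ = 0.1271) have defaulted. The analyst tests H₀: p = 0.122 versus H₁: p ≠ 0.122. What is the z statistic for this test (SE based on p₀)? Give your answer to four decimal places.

p̂ = 153/1204 = 0.127076.
SE = √(p₀(1−p₀)/n) = √(0.10712/1204) = 0.009432.
z = (0.127076 − 0.122)/0.009432 = 0.005076/0.009432 = 0.5382.

z = 0.5382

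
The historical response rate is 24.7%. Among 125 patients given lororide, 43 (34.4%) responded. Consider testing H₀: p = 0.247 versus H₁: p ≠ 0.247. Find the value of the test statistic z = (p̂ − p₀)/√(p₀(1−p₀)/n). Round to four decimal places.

p̂ = 43/125 ≈ 0.3440000.
Standard error under H₀: √(0.247×0.753/125) = 0.0385737.
z = (0.3440000 − 0.247)/0.0385737 = 0.0970000/0.0385737 = 2.5147.
Two-sided p-value ≈ 2·Φ(−2.515) = 0.0119.

z = 2.5147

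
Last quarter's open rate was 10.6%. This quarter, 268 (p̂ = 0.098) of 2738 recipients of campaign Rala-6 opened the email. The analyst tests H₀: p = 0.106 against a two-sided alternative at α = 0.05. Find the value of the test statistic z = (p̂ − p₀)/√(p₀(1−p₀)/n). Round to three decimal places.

p̂ = 268/2738 ≈ 0.097882.
Standard error under H₀: √(0.106×0.894/2738) = 0.005883.
z = (0.097882 − 0.106)/0.005883 = -0.008118/0.005883 = -1.380.
Two-sided p-value ≈ 2·Φ(−1.380) = 0.1676, so at α = 0.05 we fail to reject H₀.

z = -1.380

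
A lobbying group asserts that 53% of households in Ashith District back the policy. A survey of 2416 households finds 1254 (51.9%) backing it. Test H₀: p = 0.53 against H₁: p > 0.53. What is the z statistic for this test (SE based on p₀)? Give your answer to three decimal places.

p̂ = 1254/2416 = 0.519040.
SE = √(p₀(1−p₀)/n) = √(0.2491/2416) = 0.010154.
z = (0.519040 − 0.53)/0.010154 = -0.010960/0.010154 = -1.079.
p-value = P(Z > -1.079) ≈ 0.8598.

z = -1.079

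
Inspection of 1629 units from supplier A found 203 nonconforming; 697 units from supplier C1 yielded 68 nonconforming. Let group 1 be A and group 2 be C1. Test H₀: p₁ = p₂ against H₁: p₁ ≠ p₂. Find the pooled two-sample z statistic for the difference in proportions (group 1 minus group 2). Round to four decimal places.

z = 1.8631

p̂₁ = 203/1629 ≈ 0.1246163, p̂₂ = 68/697 ≈ 0.0975610.
Pooled p̂ = (203+68)/(1629+697) = 271/2326 = 0.1165090.
SE = √(0.102935 × 0.00204859) = 0.0145214.
z = (0.1246163 − 0.0975610)/0.0145214 = 0.0270553/0.0145214 = 1.8631.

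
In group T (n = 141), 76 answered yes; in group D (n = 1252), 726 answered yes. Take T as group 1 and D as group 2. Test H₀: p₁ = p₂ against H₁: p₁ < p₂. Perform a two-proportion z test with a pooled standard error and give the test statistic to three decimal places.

p̂₁ = 76/141 = 0.53901, p̂₂ = 726/1252 = 0.57987.
Pooled p̂ = (76+726)/(141+1252) = 802/1393 = 0.57574.
SE = √(0.244264 × 0.00789092) = 0.04390.
z = (0.53901 − 0.57987)/0.04390 = -0.04086/0.04390 = -0.931.
p-value = P(Z < -0.931) ≈ 0.1760.

z = -0.931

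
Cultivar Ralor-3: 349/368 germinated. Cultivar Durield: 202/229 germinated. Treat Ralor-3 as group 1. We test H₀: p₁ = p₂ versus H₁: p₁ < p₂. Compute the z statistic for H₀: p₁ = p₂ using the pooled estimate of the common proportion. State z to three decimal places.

p̂₁ = 349/368 = 0.948370, p̂₂ = 202/229 = 0.882096.
Pooled p̂ = (349+202)/(368+229) = 551/597 = 0.922948.
SE = √(0.0711149 × 0.0070842) = 0.022445.
z = (0.948370 − 0.882096)/0.022445 = 0.066274/0.022445 = 2.953.

z = 2.953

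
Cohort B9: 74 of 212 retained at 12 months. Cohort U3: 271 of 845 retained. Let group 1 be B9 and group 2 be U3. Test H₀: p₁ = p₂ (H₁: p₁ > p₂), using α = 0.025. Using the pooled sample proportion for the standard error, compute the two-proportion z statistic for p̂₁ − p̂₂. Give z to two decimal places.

z = 0.79

p̂₁ = 74/212 ≈ 0.3491, p̂₂ = 271/845 ≈ 0.3207.
Pooled p̂ = (74+271)/(212+845) = 345/1057 = 0.3264.
SE = √(p̂(1−p̂)(1/n₁+1/n₂)) = √(0.3264·0.6736·0.00590041) = √(0.00129727) = 0.0360.
z = (0.3491 − 0.3207)/0.0360 = 0.0284/0.0360 = 0.79.
p-value = P(Z > 0.787) ≈ 0.2156; since p > α = 0.025, fail to reject H₀.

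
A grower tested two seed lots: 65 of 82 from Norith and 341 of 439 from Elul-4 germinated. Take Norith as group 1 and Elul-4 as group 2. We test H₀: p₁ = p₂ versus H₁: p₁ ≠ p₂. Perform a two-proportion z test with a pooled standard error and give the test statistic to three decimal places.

z = 0.319

p̂₁ = 65/82 = 0.79268, p̂₂ = 341/439 = 0.77677.
Pooled p̂ = (65+341)/(82+439) = 406/521 = 0.77927.
SE = √(p̂(1−p̂)(1/n₁+1/n₂)) = √(0.77927·0.22073·0.014473) = √(0.00248948) = 0.04989.
z = (0.79268 − 0.77677)/0.04989 = 0.01591/0.04989 = 0.319.
Two-sided p-value ≈ 2·Φ(−0.319) = 0.7497.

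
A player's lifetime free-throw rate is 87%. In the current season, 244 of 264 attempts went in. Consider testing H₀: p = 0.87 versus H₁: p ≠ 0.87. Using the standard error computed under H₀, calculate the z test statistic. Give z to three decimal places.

p̂ = 244/264 = 0.924242.
Under H₀, SE = √(0.87·0.13/264) = √(0.000428409) = 0.020698.
z = (0.924242 − 0.87)/0.020698 = 0.054242/0.020698 = 2.621.

z = 2.621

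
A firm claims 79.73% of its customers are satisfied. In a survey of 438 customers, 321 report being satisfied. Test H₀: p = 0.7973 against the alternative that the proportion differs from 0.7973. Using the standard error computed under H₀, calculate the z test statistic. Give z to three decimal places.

p̂ = 321/438 ≈ 0.732877.
Under H₀, SE = √(0.7973·0.2027/438) = √(0.000368979) = 0.019209.
z = (0.732877 − 0.7973)/0.019209 = -0.064423/0.019209 = -3.354.
Two-sided p-value ≈ 2·Φ(−3.354) = 0.0008.

z = -3.354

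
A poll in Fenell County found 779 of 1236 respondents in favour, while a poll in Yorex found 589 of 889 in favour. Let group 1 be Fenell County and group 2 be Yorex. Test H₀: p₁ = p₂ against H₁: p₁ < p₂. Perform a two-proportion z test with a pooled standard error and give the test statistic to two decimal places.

z = -1.53

p̂₁ = 779/1236 ≈ 0.6303, p̂₂ = 589/889 ≈ 0.6625.
Pooled p̂ = (779+589)/(1236+889) = 1368/2125 = 0.6438.
SE = √(0.229332 × 0.00193392) = 0.0211.
z = (0.6303 − 0.6625)/0.0211 = -0.0322/0.0211 = -1.53.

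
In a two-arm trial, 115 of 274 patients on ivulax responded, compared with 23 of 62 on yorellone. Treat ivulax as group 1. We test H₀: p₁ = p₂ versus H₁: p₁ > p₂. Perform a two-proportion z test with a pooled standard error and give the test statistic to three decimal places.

z = 0.704

p̂₁ = 115/274 = 0.41971, p̂₂ = 23/62 = 0.37097.
Pooled p̂ = (115+23)/(274+62) = 138/336 = 0.41071.
SE = √(0.242028 × 0.0197787) = 0.06919.
z = (0.41971 − 0.37097)/0.06919 = 0.04874/0.06919 = 0.704.
p-value = P(Z > 0.704) ≈ 0.2406.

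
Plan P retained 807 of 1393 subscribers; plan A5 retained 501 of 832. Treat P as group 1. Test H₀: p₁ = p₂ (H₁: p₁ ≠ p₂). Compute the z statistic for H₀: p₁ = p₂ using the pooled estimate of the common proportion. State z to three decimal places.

p̂₁ = 807/1393 ≈ 0.579325, p̂₂ = 501/832 ≈ 0.602163.
Pooled p̂ = (807+501)/(1393+832) = 1308/2225 = 0.587865.
SE = √(p̂(1−p̂)(1/n₁+1/n₂)) = √(0.587865·0.412135·0.0019198) = √(0.000465128) = 0.021567.
z = (0.579325 − 0.602163)/0.021567 = -0.022838/0.021567 = -1.059.

z = -1.059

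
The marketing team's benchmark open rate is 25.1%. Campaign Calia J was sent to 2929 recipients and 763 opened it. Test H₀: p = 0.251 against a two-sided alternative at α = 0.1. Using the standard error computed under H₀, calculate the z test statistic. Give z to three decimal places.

p̂ = 763/2929 = 0.26050.
Standard error under H₀: √(0.251×0.749/2929) = 0.00801.
z = (0.26050 − 0.251)/0.00801 = 0.00950/0.00801 = 1.186.
p-value = 2·P(Z > 1.186) ≈ 0.2358. With α = 0.1, fail to reject H₀.

z = 1.186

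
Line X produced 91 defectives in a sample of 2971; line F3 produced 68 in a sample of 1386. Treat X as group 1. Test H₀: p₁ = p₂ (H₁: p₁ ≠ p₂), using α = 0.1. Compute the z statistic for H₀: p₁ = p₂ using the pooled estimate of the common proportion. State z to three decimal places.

p̂₁ = 91/2971 ≈ 0.030629, p̂₂ = 68/1386 ≈ 0.049062.
Pooled p̂ = (91+68)/(2971+1386) = 159/4357 = 0.036493.
SE = √(p̂(1−p̂)(1/n₁+1/n₂)) = √(0.036493·0.963507·0.00105809) = √(3.72037e-05) = 0.006099.
z = (0.030629 − 0.049062)/0.006099 = -0.018433/0.006099 = -3.022.
p-value = 2·P(Z > 3.022) ≈ 0.0025. With α = 0.1, reject H₀.

z = -3.022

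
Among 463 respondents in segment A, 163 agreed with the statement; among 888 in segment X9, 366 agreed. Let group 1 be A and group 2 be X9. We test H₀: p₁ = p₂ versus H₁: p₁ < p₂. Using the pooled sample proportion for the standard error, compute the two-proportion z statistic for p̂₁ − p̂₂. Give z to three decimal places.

p̂₁ = 163/463 ≈ 0.35205, p̂₂ = 366/888 ≈ 0.41216.
Pooled p̂ = (163+366)/(463+888) = 529/1351 = 0.39156.
SE = √(p̂(1−p̂)(1/n₁+1/n₂)) = √(0.39156·0.60844·0.00328595) = √(0.000782849) = 0.02798.
z = (0.35205 − 0.41216)/0.02798 = -0.06011/0.02798 = -2.148.
p-value = P(Z < -2.148) ≈ 0.0158.

z = -2.148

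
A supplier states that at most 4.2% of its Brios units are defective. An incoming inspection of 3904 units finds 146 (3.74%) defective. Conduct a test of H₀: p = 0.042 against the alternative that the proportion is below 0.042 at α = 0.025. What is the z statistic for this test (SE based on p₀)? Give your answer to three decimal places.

z = -1.434

p̂ = 146/3904 = 0.037398.
Standard error under H₀: √(0.042×0.958/3904) = 0.003210.
z = (0.037398 − 0.042)/0.003210 = -0.004602/0.003210 = -1.434.
p-value = P(Z < -1.434) ≈ 0.0758; since p > α = 0.025, fail to reject H₀.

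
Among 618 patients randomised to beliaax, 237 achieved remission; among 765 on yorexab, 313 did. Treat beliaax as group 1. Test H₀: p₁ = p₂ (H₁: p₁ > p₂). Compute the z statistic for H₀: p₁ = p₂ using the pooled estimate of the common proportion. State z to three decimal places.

z = -0.969

p̂₁ = 237/618 ≈ 0.38350, p̂₂ = 313/765 ≈ 0.40915.
Pooled p̂ = (237+313)/(618+765) = 550/1383 = 0.39769.
SE = √(0.239532 × 0.00292531) = 0.02647.
z = (0.38350 − 0.40915)/0.02647 = -0.02565/0.02647 = -0.969.
p-value = P(Z > -0.969) ≈ 0.8338.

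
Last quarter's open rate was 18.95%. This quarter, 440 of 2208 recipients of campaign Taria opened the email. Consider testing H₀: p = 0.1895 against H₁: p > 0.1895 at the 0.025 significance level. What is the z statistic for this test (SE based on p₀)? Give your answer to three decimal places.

z = 1.172

p̂ = 440/2208 = 0.199275.
Under H₀, SE = √(0.1895·0.8105/2208) = √(6.95606e-05) = 0.008340.
z = (0.199275 − 0.1895)/0.008340 = 0.009775/0.008340 = 1.172.
p-value = P(Z > 1.172) ≈ 0.1206, so at α = 0.025 we fail to reject H₀.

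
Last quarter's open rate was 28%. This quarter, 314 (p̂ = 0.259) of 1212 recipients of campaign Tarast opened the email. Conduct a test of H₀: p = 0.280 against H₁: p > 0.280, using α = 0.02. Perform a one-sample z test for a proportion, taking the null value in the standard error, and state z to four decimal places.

z = -1.6224

p̂ = 314/1212 = 0.259076.
Under H₀, SE = √(0.28·0.72/1212) = √(0.000166337) = 0.012897.
z = (0.259076 − 0.28)/0.012897 = -0.020924/0.012897 = -1.6224.
p-value = P(Z > -1.622) ≈ 0.9476. With α = 0.02, fail to reject H₀.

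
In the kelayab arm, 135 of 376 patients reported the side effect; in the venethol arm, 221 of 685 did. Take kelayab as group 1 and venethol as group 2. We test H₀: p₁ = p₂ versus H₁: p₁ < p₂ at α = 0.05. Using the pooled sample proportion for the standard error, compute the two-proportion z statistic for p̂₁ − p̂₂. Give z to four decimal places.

z = 1.2016

p̂₁ = 135/376 ≈ 0.359043, p̂₂ = 221/685 ≈ 0.322628.
Pooled p̂ = (135+221)/(376+685) = 356/1061 = 0.335533.
SE = √(p̂(1−p̂)(1/n₁+1/n₂)) = √(0.335533·0.664467·0.00411943) = √(0.000918428) = 0.030306.
z = (0.359043 − 0.322628)/0.030306 = 0.036415/0.030306 = 1.2016.
p-value = P(Z < 1.202) ≈ 0.8852; since p > α = 0.05, fail to reject H₀.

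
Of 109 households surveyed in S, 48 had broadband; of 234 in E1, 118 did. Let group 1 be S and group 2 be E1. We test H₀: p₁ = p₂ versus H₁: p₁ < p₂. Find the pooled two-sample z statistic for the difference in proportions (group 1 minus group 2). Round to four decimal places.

p̂₁ = 48/109 ≈ 0.440367, p̂₂ = 118/234 ≈ 0.504274.
Pooled p̂ = (48+118)/(109+234) = 166/343 = 0.483965.
SE = √(0.249743 × 0.0134478) = 0.057953.
z = (0.440367 − 0.504274)/0.057953 = -0.063907/0.057953 = -1.1027.
p-value = P(Z < -1.103) ≈ 0.1351.

z = -1.1027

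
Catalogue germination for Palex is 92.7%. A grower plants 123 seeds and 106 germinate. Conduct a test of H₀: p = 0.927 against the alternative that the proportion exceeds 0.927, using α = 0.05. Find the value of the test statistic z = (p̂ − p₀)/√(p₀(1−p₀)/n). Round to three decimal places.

p̂ = 106/123 = 0.86179.
Standard error under H₀: √(0.927×0.073/123) = 0.02346.
z = (0.86179 − 0.927)/0.02346 = -0.06521/0.02346 = -2.780.
p-value = P(Z > -2.780) ≈ 0.9973. With α = 0.05, fail to reject H₀.

z = -2.780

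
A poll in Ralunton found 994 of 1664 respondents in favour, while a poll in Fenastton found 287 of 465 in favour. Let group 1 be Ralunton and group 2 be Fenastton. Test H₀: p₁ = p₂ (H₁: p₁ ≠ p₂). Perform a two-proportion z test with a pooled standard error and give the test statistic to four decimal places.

z = -0.7729

p̂₁ = 994/1664 ≈ 0.597356, p̂₂ = 287/465 ≈ 0.617204.
Pooled p̂ = (994+287)/(1664+465) = 1281/2129 = 0.601691.
SE = √(0.239659 × 0.0027515) = 0.025679.
z = (0.597356 − 0.617204)/0.025679 = -0.019848/0.025679 = -0.7729.
Two-sided p-value ≈ 2·Φ(−0.773) = 0.4396.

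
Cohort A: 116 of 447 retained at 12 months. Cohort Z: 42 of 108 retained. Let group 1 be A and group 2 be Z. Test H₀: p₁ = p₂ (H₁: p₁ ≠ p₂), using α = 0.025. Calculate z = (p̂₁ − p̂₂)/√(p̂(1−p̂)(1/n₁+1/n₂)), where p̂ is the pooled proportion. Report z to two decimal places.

z = -2.67

p̂₁ = 116/447 ≈ 0.2595, p̂₂ = 42/108 ≈ 0.3889.
Pooled p̂ = (116+42)/(447+108) = 158/555 = 0.2847.
SE = √(p̂(1−p̂)(1/n₁+1/n₂)) = √(0.2847·0.7153·0.0114964) = √(0.00234112) = 0.0484.
z = (0.2595 − 0.3889)/0.0484 = -0.1294/0.0484 = -2.67.
Two-sided p-value ≈ 2·Φ(−2.674) = 0.0075; since p < α = 0.025, reject H₀.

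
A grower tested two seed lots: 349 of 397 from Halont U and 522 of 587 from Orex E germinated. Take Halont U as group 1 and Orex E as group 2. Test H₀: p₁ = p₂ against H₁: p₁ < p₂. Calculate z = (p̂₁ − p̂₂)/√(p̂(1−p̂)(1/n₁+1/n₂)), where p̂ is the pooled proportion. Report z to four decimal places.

z = -0.4911

p̂₁ = 349/397 ≈ 0.879093, p̂₂ = 522/587 ≈ 0.889267.
Pooled p̂ = (349+522)/(397+587) = 871/984 = 0.885163.
SE = √(p̂(1−p̂)(1/n₁+1/n₂)) = √(0.885163·0.114837·0.00422247) = √(0.000429213) = 0.020717.
z = (0.879093 − 0.889267)/0.020717 = -0.010174/0.020717 = -0.4911.
p-value = P(Z < -0.491) ≈ 0.3117.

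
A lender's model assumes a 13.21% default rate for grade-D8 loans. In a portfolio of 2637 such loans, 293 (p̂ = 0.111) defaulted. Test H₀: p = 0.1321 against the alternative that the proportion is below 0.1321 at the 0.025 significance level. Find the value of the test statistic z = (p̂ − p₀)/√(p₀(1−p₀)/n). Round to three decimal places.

p̂ = 293/2637 ≈ 0.111111.
Standard error under H₀: √(0.1321×0.8679/2637) = 0.006594.
z = (0.111111 − 0.1321)/0.006594 = -0.020989/0.006594 = -3.183.
p-value = P(Z < -3.183) ≈ 0.0007; since p < α = 0.025, reject H₀.

z = -3.183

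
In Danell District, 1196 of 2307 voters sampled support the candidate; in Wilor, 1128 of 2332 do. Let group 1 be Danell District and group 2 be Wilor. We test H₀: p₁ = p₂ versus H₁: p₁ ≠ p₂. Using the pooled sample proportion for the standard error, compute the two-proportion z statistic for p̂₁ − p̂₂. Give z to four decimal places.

p̂₁ = 1196/2307 = 0.518422, p̂₂ = 1128/2332 = 0.483705.
Pooled p̂ = (1196+1128)/(2307+2332) = 2324/4639 = 0.500970.
SE = √(0.249999 × 0.00086228) = 0.014682.
z = (0.518422 − 0.483705)/0.014682 = 0.034717/0.014682 = 2.3646.
p-value = 2·P(Z > 2.365) ≈ 0.0181.

z = 2.3646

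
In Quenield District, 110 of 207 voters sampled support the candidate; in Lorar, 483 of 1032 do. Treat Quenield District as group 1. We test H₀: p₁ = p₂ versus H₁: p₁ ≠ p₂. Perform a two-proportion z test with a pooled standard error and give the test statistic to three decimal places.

z = 1.666

p̂₁ = 110/207 = 0.53140, p̂₂ = 483/1032 = 0.46802.
Pooled p̂ = (110+483)/(207+1032) = 593/1239 = 0.47861.
SE = √(0.249543 × 0.00579991) = 0.03804.
z = (0.53140 − 0.46802)/0.03804 = 0.06338/0.03804 = 1.666.
p-value = 2·P(Z > 1.666) ≈ 0.0957.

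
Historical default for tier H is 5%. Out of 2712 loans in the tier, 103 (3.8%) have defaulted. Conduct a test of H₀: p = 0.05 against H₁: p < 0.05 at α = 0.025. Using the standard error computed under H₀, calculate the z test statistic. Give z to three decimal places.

z = -2.872

p̂ = 103/2712 = 0.037979.
Standard error under H₀: √(0.05×0.95/2712) = 0.004185.
z = (0.037979 − 0.05)/0.004185 = -0.012021/0.004185 = -2.872.
p-value = P(Z < -2.872) ≈ 0.0020, so at α = 0.025 we reject H₀.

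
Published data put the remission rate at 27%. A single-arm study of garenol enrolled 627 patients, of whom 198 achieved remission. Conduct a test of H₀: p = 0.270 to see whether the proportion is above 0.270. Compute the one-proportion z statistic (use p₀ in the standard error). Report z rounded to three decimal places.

z = 2.583

p̂ = 198/627 ≈ 0.31579.
Under H₀, SE = √(0.27·0.73/627) = √(0.000314354) = 0.01773.
z = (0.31579 − 0.27)/0.01773 = 0.04579/0.01773 = 2.583.
p-value = P(Z > 2.583) ≈ 0.0049.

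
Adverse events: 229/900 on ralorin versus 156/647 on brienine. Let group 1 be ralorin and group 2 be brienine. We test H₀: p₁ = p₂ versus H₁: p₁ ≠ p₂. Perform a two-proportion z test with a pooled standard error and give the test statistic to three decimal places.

z = 0.598

p̂₁ = 229/900 ≈ 0.25444, p̂₂ = 156/647 ≈ 0.24111.
Pooled p̂ = (229+156)/(900+647) = 385/1547 = 0.24887.
SE = √(p̂(1−p̂)(1/n₁+1/n₂)) = √(0.24887·0.75113·0.00265671) = √(0.000496626) = 0.02229.
z = (0.25444 − 0.24111)/0.02229 = 0.01333/0.02229 = 0.598.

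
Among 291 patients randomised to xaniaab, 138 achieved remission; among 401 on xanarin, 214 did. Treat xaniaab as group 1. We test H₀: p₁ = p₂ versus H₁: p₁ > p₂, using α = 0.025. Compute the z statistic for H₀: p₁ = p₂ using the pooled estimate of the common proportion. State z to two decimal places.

z = -1.54

p̂₁ = 138/291 = 0.47423, p̂₂ = 214/401 = 0.53367.
Pooled p̂ = (138+214)/(291+401) = 352/692 = 0.50867.
SE = √(p̂(1−p̂)(1/n₁+1/n₂)) = √(0.50867·0.49133·0.00593019) = √(0.0014821) = 0.03850.
z = (0.47423 − 0.53367)/0.03850 = -0.05944/0.03850 = -1.54.
p-value = P(Z > -1.544) ≈ 0.9387. With α = 0.025, fail to reject H₀.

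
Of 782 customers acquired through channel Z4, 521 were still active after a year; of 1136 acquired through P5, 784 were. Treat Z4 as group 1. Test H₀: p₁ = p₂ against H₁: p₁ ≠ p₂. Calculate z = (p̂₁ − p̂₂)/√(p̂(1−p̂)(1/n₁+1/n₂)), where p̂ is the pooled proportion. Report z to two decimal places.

z = -1.10

p̂₁ = 521/782 ≈ 0.6662, p̂₂ = 784/1136 ≈ 0.6901.
Pooled p̂ = (521+784)/(782+1136) = 1305/1918 = 0.6804.
SE = √(0.217457 × 0.00215905) = 0.0217.
z = (0.6662 − 0.6901)/0.0217 = -0.0239/0.0217 = -1.10.
p-value = 2·P(Z > 1.103) ≈ 0.2700.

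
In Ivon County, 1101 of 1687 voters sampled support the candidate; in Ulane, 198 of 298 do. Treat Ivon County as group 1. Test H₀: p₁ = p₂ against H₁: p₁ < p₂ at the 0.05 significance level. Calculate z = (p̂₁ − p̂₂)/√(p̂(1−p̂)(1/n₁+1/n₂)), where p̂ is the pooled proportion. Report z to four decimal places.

z = -0.3946

p̂₁ = 1101/1687 = 0.652638, p̂₂ = 198/298 = 0.664430.
Pooled p̂ = (1101+198)/(1687+298) = 1299/1985 = 0.654408.
SE = √(p̂(1−p̂)(1/n₁+1/n₂)) = √(0.654408·0.345592·0.00394847) = √(0.000892979) = 0.029883.
z = (0.652638 − 0.664430)/0.029883 = -0.011792/0.029883 = -0.3946.
p-value = P(Z < -0.395) ≈ 0.3466, so at α = 0.05 we fail to reject H₀.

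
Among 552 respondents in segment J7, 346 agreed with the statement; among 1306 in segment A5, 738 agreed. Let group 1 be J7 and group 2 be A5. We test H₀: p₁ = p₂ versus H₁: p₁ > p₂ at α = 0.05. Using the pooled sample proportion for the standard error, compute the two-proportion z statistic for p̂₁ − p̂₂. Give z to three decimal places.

p̂₁ = 346/552 = 0.62681, p̂₂ = 738/1306 = 0.56508.
Pooled p̂ = (346+738)/(552+1306) = 1084/1858 = 0.58342.
SE = √(p̂(1−p̂)(1/n₁+1/n₂)) = √(0.58342·0.41658·0.00257729) = √(0.000626386) = 0.02503.
z = (0.62681 − 0.56508)/0.02503 = 0.06173/0.02503 = 2.466.
p-value = P(Z > 2.466) ≈ 0.0068. With α = 0.05, reject H₀.

z = 2.466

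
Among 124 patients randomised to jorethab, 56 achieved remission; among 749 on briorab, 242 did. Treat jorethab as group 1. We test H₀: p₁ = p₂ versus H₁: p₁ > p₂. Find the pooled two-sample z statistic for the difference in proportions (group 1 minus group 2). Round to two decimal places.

z = 2.80

p̂₁ = 56/124 = 0.45161, p̂₂ = 242/749 = 0.32310.
Pooled p̂ = (56+242)/(124+749) = 298/873 = 0.34135.
SE = √(0.224831 × 0.00939963) = 0.04597.
z = (0.45161 − 0.32310)/0.04597 = 0.12851/0.04597 = 2.80.
p-value = P(Z > 2.796) ≈ 0.0026.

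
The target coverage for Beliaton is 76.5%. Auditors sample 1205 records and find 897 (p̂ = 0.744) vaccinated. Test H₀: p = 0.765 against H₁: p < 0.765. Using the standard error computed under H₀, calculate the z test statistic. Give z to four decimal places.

z = -1.6867

p̂ = 897/1205 = 0.7443983.
Standard error under H₀: √(0.765×0.235/1205) = 0.0122144.
z = (0.7443983 − 0.765)/0.0122144 = -0.0206017/0.0122144 = -1.6867.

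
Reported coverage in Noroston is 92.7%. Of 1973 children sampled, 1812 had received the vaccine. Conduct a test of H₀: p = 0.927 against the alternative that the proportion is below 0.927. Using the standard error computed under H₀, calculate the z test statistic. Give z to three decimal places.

p̂ = 1812/1973 ≈ 0.918398.
SE = √(p₀(1−p₀)/n) = √(0.067671/1973) = 0.005856.
z = (0.918398 − 0.927)/0.005856 = -0.008602/0.005856 = -1.469.
p-value = P(Z < -1.469) ≈ 0.0710.

z = -1.469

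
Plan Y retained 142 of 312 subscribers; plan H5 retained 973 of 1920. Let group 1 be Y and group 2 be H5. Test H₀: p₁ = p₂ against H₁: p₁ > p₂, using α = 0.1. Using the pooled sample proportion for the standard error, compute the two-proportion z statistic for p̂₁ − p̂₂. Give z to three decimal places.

z = -1.692

p̂₁ = 142/312 ≈ 0.45513, p̂₂ = 973/1920 ≈ 0.50677.
Pooled p̂ = (142+973)/(312+1920) = 1115/2232 = 0.49955.
SE = √(0.25 × 0.00372596) = 0.03052.
z = (0.45513 − 0.50677)/0.03052 = -0.05164/0.03052 = -1.692.
p-value = P(Z > -1.692) ≈ 0.9547, so at α = 0.1 we fail to reject H₀.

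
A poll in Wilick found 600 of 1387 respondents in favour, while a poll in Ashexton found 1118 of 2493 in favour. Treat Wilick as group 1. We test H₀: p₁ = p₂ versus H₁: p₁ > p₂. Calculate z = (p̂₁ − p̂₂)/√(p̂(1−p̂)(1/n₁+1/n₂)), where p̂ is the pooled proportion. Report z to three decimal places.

z = -0.954

p̂₁ = 600/1387 ≈ 0.43259, p̂₂ = 1118/2493 ≈ 0.44846.
Pooled p̂ = (600+1118)/(1387+2493) = 1718/3880 = 0.44278.
SE = √(0.246726 × 0.0011221) = 0.01664.
z = (0.43259 − 0.44846)/0.01664 = -0.01587/0.01664 = -0.954.
p-value = P(Z > -0.954) ≈ 0.8299.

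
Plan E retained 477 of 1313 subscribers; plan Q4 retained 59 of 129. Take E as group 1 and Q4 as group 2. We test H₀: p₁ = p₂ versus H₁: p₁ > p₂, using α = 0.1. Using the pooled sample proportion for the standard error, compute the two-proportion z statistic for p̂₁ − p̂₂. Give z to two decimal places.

p̂₁ = 477/1313 ≈ 0.3633, p̂₂ = 59/129 ≈ 0.4574.
Pooled p̂ = (477+59)/(1313+129) = 536/1442 = 0.3717.
SE = √(p̂(1−p̂)(1/n₁+1/n₂)) = √(0.3717·0.6283·0.00851355) = √(0.00198826) = 0.0446.
z = (0.3633 − 0.4574)/0.0446 = -0.0941/0.0446 = -2.11.
p-value = P(Z > -2.110) ≈ 0.9826; since p > α = 0.1, fail to reject H₀.

z = -2.11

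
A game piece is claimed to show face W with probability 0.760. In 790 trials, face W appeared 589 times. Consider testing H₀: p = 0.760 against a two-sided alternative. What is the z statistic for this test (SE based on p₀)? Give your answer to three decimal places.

z = -0.950

p̂ = 589/790 ≈ 0.74557.
SE = √(p₀(1−p₀)/n) = √(0.1824/790) = 0.01519.
z = (0.74557 − 0.76)/0.01519 = -0.01443/0.01519 = -0.950.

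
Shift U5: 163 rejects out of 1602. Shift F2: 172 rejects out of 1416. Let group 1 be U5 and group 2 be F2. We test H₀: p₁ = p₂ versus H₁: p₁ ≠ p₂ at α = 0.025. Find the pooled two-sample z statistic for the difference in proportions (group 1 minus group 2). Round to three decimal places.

p̂₁ = 163/1602 = 0.10175, p̂₂ = 172/1416 = 0.12147.
Pooled p̂ = (163+172)/(1602+1416) = 335/3018 = 0.11100.
SE = √(0.0986795 × 0.00133043) = 0.01146.
z = (0.10175 − 0.12147)/0.01146 = -0.01972/0.01146 = -1.721.
Two-sided p-value ≈ 2·Φ(−1.721) = 0.0852, so at α = 0.025 we fail to reject H₀.

z = -1.721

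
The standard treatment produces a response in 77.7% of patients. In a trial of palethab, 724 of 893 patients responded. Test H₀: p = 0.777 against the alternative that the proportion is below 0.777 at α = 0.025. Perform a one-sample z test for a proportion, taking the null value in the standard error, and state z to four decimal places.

z = 2.4229

p̂ = 724/893 ≈ 0.8107503.
SE = √(p₀(1−p₀)/n) = √(0.17327/893) = 0.0139296.
z = (0.8107503 − 0.777)/0.0139296 = 0.0337503/0.0139296 = 2.4229.
p-value = P(Z < 2.423) ≈ 0.9923; since p > α = 0.025, fail to reject H₀.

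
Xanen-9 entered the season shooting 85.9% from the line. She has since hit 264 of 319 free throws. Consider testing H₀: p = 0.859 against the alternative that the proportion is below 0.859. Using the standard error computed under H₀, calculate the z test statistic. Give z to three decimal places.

p̂ = 264/319 ≈ 0.82759.
SE = √(p₀(1−p₀)/n) = √(0.12112/319) = 0.01949.
z = (0.82759 − 0.859)/0.01949 = -0.03141/0.01949 = -1.612.
p-value = P(Z < -1.612) ≈ 0.0535.

z = -1.612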